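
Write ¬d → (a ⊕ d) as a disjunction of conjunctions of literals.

¬d → (a ⊕ d)
= ¬¬d ∨ (a ⊕ d)   — eliminate →
= ¬¬d ∨ (a ∧ ¬d) ∨ (¬a ∧ d)   — expand ⊕
= d ∨ (a ∧ ¬d) ∨ (¬a ∧ d)   — double negation
= d ∨ (a ∧ ¬d)   — simplify

d ∨ (a ∧ ¬d)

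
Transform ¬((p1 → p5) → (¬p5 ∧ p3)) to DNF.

¬((p1 → p5) → (¬p5 ∧ p3))
⇔ ¬(¬(p1 → p5) ∨ (¬p5 ∧ p3))   (eliminate →)
⇔ ¬(¬(¬p1 ∨ p5) ∨ (¬p5 ∧ p3))   (eliminate →)
⇔ ¬¬(¬p1 ∨ p5) ∧ ¬(¬p5 ∧ p3)   (De Morgan)
⇔ (¬p1 ∨ p5) ∧ ¬(¬p5 ∧ p3)   (double negation)
⇔ (¬p1 ∨ p5) ∧ (¬¬p5 ∨ ¬p3)   (De Morgan)
⇔ (¬p1 ∨ p5) ∧ (p5 ∨ ¬p3)   (double negation)
⇔ (¬p1 ∧ p5) ∨ (¬p1 ∧ ¬p3) ∨ (p5 ∧ p5) ∨ (p5 ∧ ¬p3)   (distribute ∧ over ∨)
⇔ (¬p1 ∧ ¬p3) ∨ p5   (simplify)

(¬p1 ∧ ¬p3) ∨ p5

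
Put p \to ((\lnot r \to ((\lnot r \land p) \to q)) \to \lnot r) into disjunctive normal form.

p \to ((\lnot r \to ((\lnot r \land p) \to q)) \to \lnot r)
⇔ \lnot p \lor ((\lnot r \to ((\lnot r \land p) \to q)) \to \lnot r)   (eliminate \to)
⇔ \lnot p \lor \lnot (\lnot r \to ((\lnot r \land p) \to q)) \lor \lnot r   (eliminate \to)
⇔ \lnot p \lor \lnot (\lnot \lnot r \lor ((\lnot r \land p) \to q)) \lor \lnot r   (eliminate \to)
⇔ \lnot p \lor \lnot (\lnot \lnot r \lor \lnot (\lnot r \land p) \lor q) \lor \lnot r   (eliminate \to)
⇔ \lnot p \lor (\lnot \lnot \lnot r \land \lnot \lnot (\lnot r \land p) \land \lnot q) \lor \lnot r   (De Morgan)
⇔ \lnot p \lor (\lnot r \land \lnot \lnot (\lnot r \land p) \land \lnot q) \lor \lnot r   (double negation)
⇔ \lnot p \lor (\lnot r \land \lnot r \land p \land \lnot q) \lor \lnot r   (double negation)
⇔ \lnot p \lor \lnot r   (simplify)

\lnot p \lor \lnot r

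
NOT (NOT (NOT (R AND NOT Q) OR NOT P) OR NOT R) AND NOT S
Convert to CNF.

NOT (NOT (NOT (R AND NOT Q) OR NOT P) OR NOT R) AND NOT S
≡ NOT NOT (NOT (R AND NOT Q) OR NOT P) AND NOT NOT R AND NOT S   (De Morgan)
≡ (NOT (R AND NOT Q) OR NOT P) AND NOT NOT R AND NOT S   (double negation)
≡ (NOT R OR NOT NOT Q OR NOT P) AND NOT NOT R AND NOT S   (De Morgan)
≡ (NOT R OR Q OR NOT P) AND NOT NOT R AND NOT S   (double negation)
≡ (NOT R OR Q OR NOT P) AND R AND NOT S   (double negation)

(NOT R OR Q OR NOT P) AND R AND NOT S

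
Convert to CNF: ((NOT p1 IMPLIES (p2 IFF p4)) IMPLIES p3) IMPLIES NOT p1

((NOT p1 IMPLIES (p2 IFF p4)) IMPLIES p3) IMPLIES NOT p1
⇔ NOT ((NOT p1 IMPLIES (p2 IFF p4)) IMPLIES p3) OR NOT p1   [eliminate IMPLIES]
⇔ NOT (NOT (NOT p1 IMPLIES (p2 IFF p4)) OR p3) OR NOT p1   [eliminate IMPLIES]
⇔ NOT (NOT (NOT NOT p1 OR (p2 IFF p4)) OR p3) OR NOT p1   [eliminate IMPLIES]
⇔ NOT (NOT (NOT NOT p1 OR ((p2 IMPLIES p4) AND (p4 IMPLIES p2))) OR p3) OR NOT p1   [eliminate IFF]
⇔ NOT (NOT (NOT NOT p1 OR ((NOT p2 OR p4) AND (p4 IMPLIES p2))) OR p3) OR NOT p1   [eliminate IMPLIES]
⇔ NOT (NOT (NOT NOT p1 OR ((NOT p2 OR p4) AND (NOT p4 OR p2))) OR p3) OR NOT p1   [eliminate IMPLIES]
⇔ (NOT NOT (NOT NOT p1 OR ((NOT p2 OR p4) AND (NOT p4 OR p2))) AND NOT p3) OR NOT p1   [De Morgan]
⇔ ((NOT NOT p1 OR ((NOT p2 OR p4) AND (NOT p4 OR p2))) AND NOT p3) OR NOT p1   [double negation]
⇔ ((p1 OR ((NOT p2 OR p4) AND (NOT p4 OR p2))) AND NOT p3) OR NOT p1   [double negation]
⇔ (p1 OR NOT p2 OR p4 OR NOT p1) AND (p1 OR NOT p4 OR p2 OR NOT p1) AND (NOT p3 OR NOT p1)   [distribute OR over AND]
⇔ NOT p3 OR NOT p1   [simplify]

NOT p3 OR NOT p1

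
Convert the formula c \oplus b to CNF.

c \oplus b
= (c \lor b) \land \lnot (c \land b)   [expand \oplus]
= (c \lor b) \land (\lnot c \lor \lnot b)   [De Morgan]

(c \lor b) \land (\lnot c \lor \lnot b)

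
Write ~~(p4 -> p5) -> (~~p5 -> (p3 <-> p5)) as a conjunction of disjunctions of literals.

~~(p4 -> p5) -> (~~p5 -> (p3 <-> p5))
≡ ~~~(p4 -> p5) | (~~p5 -> (p3 <-> p5))   [eliminate ->]
≡ ~~~(~p4 | p5) | (~~p5 -> (p3 <-> p5))   [eliminate ->]
≡ ~~~(~p4 | p5) | ~~~p5 | (p3 <-> p5)   [eliminate ->]
≡ ~~~(~p4 | p5) | ~~~p5 | ((p3 -> p5) & (p5 -> p3))   [eliminate <->]
≡ ~~~(~p4 | p5) | ~~~p5 | ((~p3 | p5) & (p5 -> p3))   [eliminate ->]
≡ ~~~(~p4 | p5) | ~~~p5 | ((~p3 | p5) & (~p5 | p3))   [eliminate ->]
≡ ~(~p4 | p5) | ~~~p5 | ((~p3 | p5) & (~p5 | p3))   [double negation]
≡ (~~p4 & ~p5) | ~~~p5 | ((~p3 | p5) & (~p5 | p3))   [De Morgan]
≡ (p4 & ~p5) | ~~~p5 | ((~p3 | p5) & (~p5 | p3))   [double negation]
≡ (p4 & ~p5) | ~p5 | ((~p3 | p5) & (~p5 | p3))   [double negation]
≡ (p4 | ~p5 | ~p3 | p5) & (p4 | ~p5 | ~p5 | p3) & (~p5 | ~p5 | ~p3 | p5) & (~p5 | ~p5 | ~p5 | p3)   [distribute | over &]
≡ ~p5 | p3   [simplify]

~p5 | p3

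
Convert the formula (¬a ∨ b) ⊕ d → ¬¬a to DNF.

(¬a ∨ b) ⊕ d → ¬¬a
≡ ¬((¬a ∨ b) ⊕ d) ∨ ¬¬a   [eliminate →]
≡ ¬((¬a ∨ b) ∧ ¬d ∨ ¬(¬a ∨ b) ∧ d) ∨ ¬¬a   [expand ⊕]
≡ ¬((¬a ∨ b) ∧ ¬d) ∧ ¬(¬(¬a ∨ b) ∧ d) ∨ ¬¬a   [De Morgan]
≡ (¬(¬a ∨ b) ∨ ¬¬d) ∧ ¬(¬(¬a ∨ b) ∧ d) ∨ ¬¬a   [De Morgan]
≡ (¬¬a ∧ ¬b ∨ ¬¬d) ∧ ¬(¬(¬a ∨ b) ∧ d) ∨ ¬¬a   [De Morgan]
≡ (a ∧ ¬b ∨ ¬¬d) ∧ ¬(¬(¬a ∨ b) ∧ d) ∨ ¬¬a   [double negation]
≡ (a ∧ ¬b ∨ d) ∧ ¬(¬(¬a ∨ b) ∧ d) ∨ ¬¬a   [double negation]
≡ (a ∧ ¬b ∨ d) ∧ (¬¬(¬a ∨ b) ∨ ¬d) ∨ ¬¬a   [De Morgan]
≡ (a ∧ ¬b ∨ d) ∧ (¬a ∨ b ∨ ¬d) ∨ ¬¬a   [double negation]
≡ (a ∧ ¬b ∨ d) ∧ (¬a ∨ b ∨ ¬d) ∨ a   [double negation]
≡ a ∧ ¬b ∧ ¬a ∨ a ∧ ¬b ∧ b ∨ a ∧ ¬b ∧ ¬d ∨ d ∧ ¬a ∨ d ∧ b ∨ d ∧ ¬d ∨ a   [distribute ∧ over ∨]
≡ d ∧ ¬a ∨ d ∧ b ∨ a   [simplify]

d ∧ ¬a ∨ d ∧ b ∨ a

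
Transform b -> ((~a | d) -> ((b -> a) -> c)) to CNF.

~b | ~d | ~a | c

b -> ((~a | d) -> ((b -> a) -> c))
⇔ ~b | ((~a | d) -> ((b -> a) -> c))
⇔ ~b | ~(~a | d) | ((b -> a) -> c)
⇔ ~b | ~(~a | d) | ~(b -> a) | c
⇔ ~b | ~(~a | d) | ~(~b | a) | c
⇔ ~b | (~~a & ~d) | ~(~b | a) | c
⇔ ~b | (a & ~d) | ~(~b | a) | c
⇔ ~b | (a & ~d) | (~~b & ~a) | c
⇔ ~b | (a & ~d) | (b & ~a) | c
⇔ (~b | a | b | c) & (~b | a | ~a | c) & (~b | ~d | b | c) & (~b | ~d | ~a | c)
⇔ ~b | ~d | ~a | c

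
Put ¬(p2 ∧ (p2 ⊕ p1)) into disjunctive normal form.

¬(p2 ∧ (p2 ⊕ p1))
⇔ ¬(p2 ∧ ((p2 ∧ ¬p1) ∨ (¬p2 ∧ p1)))   — expand ⊕
⇔ ¬p2 ∨ ¬((p2 ∧ ¬p1) ∨ (¬p2 ∧ p1))   — De Morgan
⇔ ¬p2 ∨ (¬(p2 ∧ ¬p1) ∧ ¬(¬p2 ∧ p1))   — De Morgan
⇔ ¬p2 ∨ ((¬p2 ∨ ¬¬p1) ∧ ¬(¬p2 ∧ p1))   — De Morgan
⇔ ¬p2 ∨ ((¬p2 ∨ p1) ∧ ¬(¬p2 ∧ p1))   — double negation
⇔ ¬p2 ∨ ((¬p2 ∨ p1) ∧ (¬¬p2 ∨ ¬p1))   — De Morgan
⇔ ¬p2 ∨ ((¬p2 ∨ p1) ∧ (p2 ∨ ¬p1))   — double negation
⇔ ¬p2 ∨ (¬p2 ∧ p2) ∨ (¬p2 ∧ ¬p1) ∨ (p1 ∧ p2) ∨ (p1 ∧ ¬p1)   — distribute ∧ over ∨
⇔ ¬p2 ∨ (p1 ∧ p2)   — simplify

¬p2 ∨ (p1 ∧ p2)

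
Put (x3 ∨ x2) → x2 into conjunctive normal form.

¬x3 ∨ x2

(x3 ∨ x2) → x2
⇔ ¬(x3 ∨ x2) ∨ x2   — eliminate →
⇔ (¬x3 ∧ ¬x2) ∨ x2   — De Morgan
⇔ (¬x3 ∨ x2) ∧ (¬x2 ∨ x2)   — distribute ∨ over ∧
⇔ ¬x3 ∨ x2   — simplify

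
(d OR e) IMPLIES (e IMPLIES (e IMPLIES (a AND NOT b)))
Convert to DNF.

NOT e OR (a AND NOT b)

(d OR e) IMPLIES (e IMPLIES (e IMPLIES (a AND NOT b)))
= NOT (d OR e) OR (e IMPLIES (e IMPLIES (a AND NOT b)))   — eliminate IMPLIES
= NOT (d OR e) OR NOT e OR (e IMPLIES (a AND NOT b))   — eliminate IMPLIES
= NOT (d OR e) OR NOT e OR NOT e OR (a AND NOT b)   — eliminate IMPLIES
= (NOT d AND NOT e) OR NOT e OR NOT e OR (a AND NOT b)   — De Morgan
= NOT e OR (a AND NOT b)   — simplify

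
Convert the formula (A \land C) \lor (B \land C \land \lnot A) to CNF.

(A \lor B) \land C

(A \land C) \lor (B \land C \land \lnot A)
⇔ (A \lor B) \land (A \lor C) \land (A \lor \lnot A) \land (C \lor B) \land (C \lor C) \land (C \lor \lnot A)   [distribute \lor over \land]
⇔ (A \lor B) \land C   [simplify]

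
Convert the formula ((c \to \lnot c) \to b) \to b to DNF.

(\lnot c \land \lnot b) \lor b

((c \to \lnot c) \to b) \to b
≡ \lnot ((c \to \lnot c) \to b) \lor b   (eliminate \to)
≡ \lnot (\lnot (c \to \lnot c) \lor b) \lor b   (eliminate \to)
≡ \lnot (\lnot (\lnot c \lor \lnot c) \lor b) \lor b   (eliminate \to)
≡ (\lnot \lnot (\lnot c \lor \lnot c) \land \lnot b) \lor b   (De Morgan)
≡ ((\lnot c \lor \lnot c) \land \lnot b) \lor b   (double negation)
≡ (\lnot c \land \lnot b) \lor (\lnot c \land \lnot b) \lor b   (distribute \land over \lor)
≡ (\lnot c \land \lnot b) \lor b   (simplify)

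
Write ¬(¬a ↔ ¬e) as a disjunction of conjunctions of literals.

(¬a ∧ e) ∨ (¬e ∧ a)

¬(¬a ↔ ¬e)
≡ ¬((¬a → ¬e) ∧ (¬e → ¬a))
≡ ¬((¬¬a ∨ ¬e) ∧ (¬e → ¬a))
≡ ¬((¬¬a ∨ ¬e) ∧ (¬¬e ∨ ¬a))
≡ ¬(¬¬a ∨ ¬e) ∨ ¬(¬¬e ∨ ¬a)
≡ (¬¬¬a ∧ ¬¬e) ∨ ¬(¬¬e ∨ ¬a)
≡ (¬a ∧ ¬¬e) ∨ ¬(¬¬e ∨ ¬a)
≡ (¬a ∧ e) ∨ ¬(¬¬e ∨ ¬a)
≡ (¬a ∧ e) ∨ (¬¬¬e ∧ ¬¬a)
≡ (¬a ∧ e) ∨ (¬e ∧ ¬¬a)
≡ (¬a ∧ e) ∨ (¬e ∧ a)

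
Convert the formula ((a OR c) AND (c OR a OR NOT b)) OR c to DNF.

((a OR c) AND (c OR a OR NOT b)) OR c
= (a AND c) OR (a AND a) OR (a AND NOT b) OR (c AND c) OR (c AND a) OR (c AND NOT b) OR c   — distribute AND over OR
= a OR c   — simplify

a OR c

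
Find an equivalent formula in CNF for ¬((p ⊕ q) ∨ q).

¬((p ⊕ q) ∨ q)
≡ ¬(((p ∨ q) ∧ ¬(p ∧ q)) ∨ q)   — expand ⊕
≡ ¬((p ∨ q) ∧ ¬(p ∧ q)) ∧ ¬q   — De Morgan
≡ (¬(p ∨ q) ∨ ¬¬(p ∧ q)) ∧ ¬q   — De Morgan
≡ ((¬p ∧ ¬q) ∨ ¬¬(p ∧ q)) ∧ ¬q   — De Morgan
≡ ((¬p ∧ ¬q) ∨ (p ∧ q)) ∧ ¬q   — double negation
≡ (¬p ∨ p) ∧ (¬p ∨ q) ∧ (¬q ∨ p) ∧ (¬q ∨ q) ∧ ¬q   — distribute ∨ over ∧
≡ (¬p ∨ q) ∧ ¬q   — simplify

(¬p ∨ q) ∧ ¬q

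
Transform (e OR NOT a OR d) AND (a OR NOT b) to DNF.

(e OR NOT a OR d) AND (a OR NOT b)
≡ (e AND a) OR (e AND NOT b) OR (NOT a AND a) OR (NOT a AND NOT b) OR (d AND a) OR (d AND NOT b)   [distribute AND over OR]
≡ (e AND a) OR (e AND NOT b) OR (NOT a AND NOT b) OR (d AND a) OR (d AND NOT b)   [simplify]

(e AND a) OR (e AND NOT b) OR (NOT a AND NOT b) OR (d AND a) OR (d AND NOT b)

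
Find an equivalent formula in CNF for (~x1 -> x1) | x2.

(~x1 -> x1) | x2
= ~~x1 | x1 | x2   [eliminate ->]
= x1 | x1 | x2   [double negation]
= x1 | x2   [simplify]

x1 | x2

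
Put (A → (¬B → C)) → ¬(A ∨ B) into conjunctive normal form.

¬B ∧ (¬C ∨ ¬A)

(A → (¬B → C)) → ¬(A ∨ B)
= ¬(A → (¬B → C)) ∨ ¬(A ∨ B)   [eliminate →]
= ¬(¬A ∨ (¬B → C)) ∨ ¬(A ∨ B)   [eliminate →]
= ¬(¬A ∨ ¬¬B ∨ C) ∨ ¬(A ∨ B)   [eliminate →]
= (¬¬A ∧ ¬¬¬B ∧ ¬C) ∨ ¬(A ∨ B)   [De Morgan]
= (A ∧ ¬¬¬B ∧ ¬C) ∨ ¬(A ∨ B)   [double negation]
= (A ∧ ¬B ∧ ¬C) ∨ ¬(A ∨ B)   [double negation]
= (A ∧ ¬B ∧ ¬C) ∨ (¬A ∧ ¬B)   [De Morgan]
= (A ∨ ¬A) ∧ (A ∨ ¬B) ∧ (¬B ∨ ¬A) ∧ (¬B ∨ ¬B) ∧ (¬C ∨ ¬A) ∧ (¬C ∨ ¬B)   [distribute ∨ over ∧]
= ¬B ∧ (¬C ∨ ¬A)   [simplify]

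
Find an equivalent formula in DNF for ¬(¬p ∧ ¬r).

¬(¬p ∧ ¬r)
⇔ ¬¬p ∨ ¬¬r   (De Morgan)
⇔ p ∨ ¬¬r   (double negation)
⇔ p ∨ r   (double negation)

p ∨ r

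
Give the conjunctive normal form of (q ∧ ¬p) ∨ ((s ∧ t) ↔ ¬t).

(q ∧ ¬p) ∨ ((s ∧ t) ↔ ¬t)
= (q ∧ ¬p) ∨ (((s ∧ t) → ¬t) ∧ (¬t → (s ∧ t)))   [eliminate ↔]
= (q ∧ ¬p) ∨ ((¬(s ∧ t) ∨ ¬t) ∧ (¬t → (s ∧ t)))   [eliminate →]
= (q ∧ ¬p) ∨ ((¬(s ∧ t) ∨ ¬t) ∧ (¬¬t ∨ (s ∧ t)))   [eliminate →]
= (q ∧ ¬p) ∨ ((¬s ∨ ¬t ∨ ¬t) ∧ (¬¬t ∨ (s ∧ t)))   [De Morgan]
= (q ∧ ¬p) ∨ ((¬s ∨ ¬t ∨ ¬t) ∧ (t ∨ (s ∧ t)))   [double negation]
= (q ∨ ¬s ∨ ¬t ∨ ¬t) ∧ (q ∨ t ∨ s) ∧ (q ∨ t ∨ t) ∧ (¬p ∨ ¬s ∨ ¬t ∨ ¬t) ∧ (¬p ∨ t ∨ s) ∧ (¬p ∨ t ∨ t)   [distribute ∨ over ∧]
= (q ∨ ¬s ∨ ¬t) ∧ (q ∨ t) ∧ (¬p ∨ ¬s ∨ ¬t) ∧ (¬p ∨ t)   [simplify]

(q ∨ ¬s ∨ ¬t) ∧ (q ∨ t) ∧ (¬p ∨ ¬s ∨ ¬t) ∧ (¬p ∨ t)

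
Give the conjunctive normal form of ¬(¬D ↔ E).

¬(¬D ↔ E)
≡ ¬((¬D → E) ∧ (E → ¬D))   (eliminate ↔)
≡ ¬((¬¬D ∨ E) ∧ (E → ¬D))   (eliminate →)
≡ ¬((¬¬D ∨ E) ∧ (¬E ∨ ¬D))   (eliminate →)
≡ ¬(¬¬D ∨ E) ∨ ¬(¬E ∨ ¬D)   (De Morgan)
≡ (¬¬¬D ∧ ¬E) ∨ ¬(¬E ∨ ¬D)   (De Morgan)
≡ (¬D ∧ ¬E) ∨ ¬(¬E ∨ ¬D)   (double negation)
≡ (¬D ∧ ¬E) ∨ (¬¬E ∧ ¬¬D)   (De Morgan)
≡ (¬D ∧ ¬E) ∨ (E ∧ ¬¬D)   (double negation)
≡ (¬D ∧ ¬E) ∨ (E ∧ D)   (double negation)
≡ (¬D ∨ E) ∧ (¬D ∨ D) ∧ (¬E ∨ E) ∧ (¬E ∨ D)   (distribute ∨ over ∧)
≡ (¬D ∨ E) ∧ (¬E ∨ D)   (simplify)

(¬D ∨ E) ∧ (¬E ∨ D)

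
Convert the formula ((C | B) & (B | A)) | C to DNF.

((C | B) & (B | A)) | C
≡ (C & B) | (C & A) | (B & B) | (B & A) | C   [distribute & over |]
≡ B | C   [simplify]

B | C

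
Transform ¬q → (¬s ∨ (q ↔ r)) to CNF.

q ∨ ¬s ∨ ¬r

¬q → (¬s ∨ (q ↔ r))
≡ ¬¬q ∨ ¬s ∨ (q ↔ r)   (eliminate →)
≡ ¬¬q ∨ ¬s ∨ ((q → r) ∧ (r → q))   (eliminate ↔)
≡ ¬¬q ∨ ¬s ∨ ((¬q ∨ r) ∧ (r → q))   (eliminate →)
≡ ¬¬q ∨ ¬s ∨ ((¬q ∨ r) ∧ (¬r ∨ q))   (eliminate →)
≡ q ∨ ¬s ∨ ((¬q ∨ r) ∧ (¬r ∨ q))   (double negation)
≡ (q ∨ ¬s ∨ ¬q ∨ r) ∧ (q ∨ ¬s ∨ ¬r ∨ q)   (distribute ∨ over ∧)
≡ q ∨ ¬s ∨ ¬r   (simplify)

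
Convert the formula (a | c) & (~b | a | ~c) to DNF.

a | (c & ~b)

(a | c) & (~b | a | ~c)
⇔ (a & ~b) | (a & a) | (a & ~c) | (c & ~b) | (c & a) | (c & ~c)   [distribute & over |]
⇔ a | (c & ~b)   [simplify]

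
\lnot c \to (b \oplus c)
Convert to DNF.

c \lor (b \land \lnot c)

\lnot c \to (b \oplus c)
= \lnot \lnot c \lor (b \oplus c)   [eliminate \to]
= \lnot \lnot c \lor (b \land \lnot c) \lor (\lnot b \land c)   [expand \oplus]
= c \lor (b \land \lnot c) \lor (\lnot b \land c)   [double negation]
= c \lor (b \land \lnot c)   [simplify]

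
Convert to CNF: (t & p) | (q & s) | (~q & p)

(t | s | ~q) & (p | q) & (p | s)

(t & p) | (q & s) | (~q & p)
= (t | q | ~q) & (t | q | p) & (t | s | ~q) & (t | s | p) & (p | q | ~q) & (p | q | p) & (p | s | ~q) & (p | s | p)   [distribute | over &]
= (t | s | ~q) & (p | q) & (p | s)   [simplify]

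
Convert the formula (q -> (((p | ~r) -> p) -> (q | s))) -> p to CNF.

(q | p) & (r | p) & (~q | p) & (~s | p)

(q -> (((p | ~r) -> p) -> (q | s))) -> p
≡ ~(q -> (((p | ~r) -> p) -> (q | s))) | p   (eliminate ->)
≡ ~(~q | (((p | ~r) -> p) -> (q | s))) | p   (eliminate ->)
≡ ~(~q | ~((p | ~r) -> p) | q | s) | p   (eliminate ->)
≡ ~(~q | ~(~(p | ~r) | p) | q | s) | p   (eliminate ->)
≡ (~~q & ~~(~(p | ~r) | p) & ~q & ~s) | p   (De Morgan)
≡ (q & ~~(~(p | ~r) | p) & ~q & ~s) | p   (double negation)
≡ (q & (~(p | ~r) | p) & ~q & ~s) | p   (double negation)
≡ (q & ((~p & ~~r) | p) & ~q & ~s) | p   (De Morgan)
≡ (q & ((~p & r) | p) & ~q & ~s) | p   (double negation)
≡ (q | p) & (~p | p | p) & (r | p | p) & (~q | p) & (~s | p)   (distribute | over &)
≡ (q | p) & (r | p) & (~q | p) & (~s | p)   (simplify)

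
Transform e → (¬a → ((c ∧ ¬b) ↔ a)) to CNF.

e → (¬a → ((c ∧ ¬b) ↔ a))
= ¬e ∨ (¬a → ((c ∧ ¬b) ↔ a))
= ¬e ∨ ¬¬a ∨ ((c ∧ ¬b) ↔ a)
= ¬e ∨ ¬¬a ∨ (((c ∧ ¬b) → a) ∧ (a → (c ∧ ¬b)))
= ¬e ∨ ¬¬a ∨ ((¬(c ∧ ¬b) ∨ a) ∧ (a → (c ∧ ¬b)))
= ¬e ∨ ¬¬a ∨ ((¬(c ∧ ¬b) ∨ a) ∧ (¬a ∨ (c ∧ ¬b)))
= ¬e ∨ a ∨ ((¬(c ∧ ¬b) ∨ a) ∧ (¬a ∨ (c ∧ ¬b)))
= ¬e ∨ a ∨ ((¬c ∨ ¬¬b ∨ a) ∧ (¬a ∨ (c ∧ ¬b)))
= ¬e ∨ a ∨ ((¬c ∨ b ∨ a) ∧ (¬a ∨ (c ∧ ¬b)))
= (¬e ∨ a ∨ ¬c ∨ b ∨ a) ∧ (¬e ∨ a ∨ ¬a ∨ c) ∧ (¬e ∨ a ∨ ¬a ∨ ¬b)
= ¬e ∨ a ∨ ¬c ∨ b

¬e ∨ a ∨ ¬c ∨ b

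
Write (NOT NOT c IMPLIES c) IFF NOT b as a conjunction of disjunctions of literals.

(NOT NOT c IMPLIES c) IFF NOT b
≡ ((NOT NOT c IMPLIES c) IMPLIES NOT b) AND (NOT b IMPLIES (NOT NOT c IMPLIES c))   [eliminate IFF]
≡ (NOT (NOT NOT c IMPLIES c) OR NOT b) AND (NOT b IMPLIES (NOT NOT c IMPLIES c))   [eliminate IMPLIES]
≡ (NOT (NOT NOT NOT c OR c) OR NOT b) AND (NOT b IMPLIES (NOT NOT c IMPLIES c))   [eliminate IMPLIES]
≡ (NOT (NOT NOT NOT c OR c) OR NOT b) AND (NOT NOT b OR (NOT NOT c IMPLIES c))   [eliminate IMPLIES]
≡ (NOT (NOT NOT NOT c OR c) OR NOT b) AND (NOT NOT b OR NOT NOT NOT c OR c)   [eliminate IMPLIES]
≡ ((NOT NOT NOT NOT c AND NOT c) OR NOT b) AND (NOT NOT b OR NOT NOT NOT c OR c)   [De Morgan]
≡ ((NOT NOT c AND NOT c) OR NOT b) AND (NOT NOT b OR NOT NOT NOT c OR c)   [double negation]
≡ ((c AND NOT c) OR NOT b) AND (NOT NOT b OR NOT NOT NOT c OR c)   [double negation]
≡ ((c AND NOT c) OR NOT b) AND (b OR NOT NOT NOT c OR c)   [double negation]
≡ ((c AND NOT c) OR NOT b) AND (b OR NOT c OR c)   [double negation]
≡ (c OR NOT b) AND (NOT c OR NOT b) AND (b OR NOT c OR c)   [distribute OR over AND]
≡ (c OR NOT b) AND (NOT c OR NOT b)   [simplify]

(c OR NOT b) AND (NOT c OR NOT b)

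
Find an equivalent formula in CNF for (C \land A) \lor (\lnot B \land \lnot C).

(C \lor \lnot B) \land (A \lor \lnot B) \land (A \lor \lnot C)

(C \land A) \lor (\lnot B \land \lnot C)
≡ (C \lor \lnot B) \land (C \lor \lnot C) \land (A \lor \lnot B) \land (A \lor \lnot C)   (distribute \lor over \land)
≡ (C \lor \lnot B) \land (A \lor \lnot B) \land (A \lor \lnot C)   (simplify)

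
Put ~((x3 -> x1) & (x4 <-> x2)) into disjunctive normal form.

~((x3 -> x1) & (x4 <-> x2))
⇔ ~((~x3 | x1) & (x4 <-> x2))   (eliminate ->)
⇔ ~((~x3 | x1) & (x4 -> x2) & (x2 -> x4))   (eliminate <->)
⇔ ~((~x3 | x1) & (~x4 | x2) & (x2 -> x4))   (eliminate ->)
⇔ ~((~x3 | x1) & (~x4 | x2) & (~x2 | x4))   (eliminate ->)
⇔ ~(~x3 | x1) | ~(~x4 | x2) | ~(~x2 | x4)   (De Morgan)
⇔ (~~x3 & ~x1) | ~(~x4 | x2) | ~(~x2 | x4)   (De Morgan)
⇔ (x3 & ~x1) | ~(~x4 | x2) | ~(~x2 | x4)   (double negation)
⇔ (x3 & ~x1) | (~~x4 & ~x2) | ~(~x2 | x4)   (De Morgan)
⇔ (x3 & ~x1) | (x4 & ~x2) | ~(~x2 | x4)   (double negation)
⇔ (x3 & ~x1) | (x4 & ~x2) | (~~x2 & ~x4)   (De Morgan)
⇔ (x3 & ~x1) | (x4 & ~x2) | (x2 & ~x4)   (double negation)

(x3 & ~x1) | (x4 & ~x2) | (x2 & ~x4)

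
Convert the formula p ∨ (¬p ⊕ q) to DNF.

p ∨ (¬p ∧ ¬q)

p ∨ (¬p ⊕ q)
≡ p ∨ (¬p ∧ ¬q) ∨ (¬¬p ∧ q)   [expand ⊕]
≡ p ∨ (¬p ∧ ¬q) ∨ (p ∧ q)   [double negation]
≡ p ∨ (¬p ∧ ¬q)   [simplify]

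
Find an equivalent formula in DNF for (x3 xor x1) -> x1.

(~x3 & ~x1) | x1

(x3 xor x1) -> x1
= ~(x3 xor x1) | x1
= ~((x3 & ~x1) | (~x3 & x1)) | x1
= (~(x3 & ~x1) & ~(~x3 & x1)) | x1
= ((~x3 | ~~x1) & ~(~x3 & x1)) | x1
= ((~x3 | x1) & ~(~x3 & x1)) | x1
= ((~x3 | x1) & (~~x3 | ~x1)) | x1
= ((~x3 | x1) & (x3 | ~x1)) | x1
= (~x3 & x3) | (~x3 & ~x1) | (x1 & x3) | (x1 & ~x1) | x1
= (~x3 & ~x1) | x1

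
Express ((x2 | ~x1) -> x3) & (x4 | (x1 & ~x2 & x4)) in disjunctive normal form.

((x2 | ~x1) -> x3) & (x4 | (x1 & ~x2 & x4))
≡ (~(x2 | ~x1) | x3) & (x4 | (x1 & ~x2 & x4))   [eliminate ->]
≡ ((~x2 & ~~x1) | x3) & (x4 | (x1 & ~x2 & x4))   [De Morgan]
≡ ((~x2 & x1) | x3) & (x4 | (x1 & ~x2 & x4))   [double negation]
≡ (~x2 & x1 & x4) | (~x2 & x1 & x1 & ~x2 & x4) | (x3 & x4) | (x3 & x1 & ~x2 & x4)   [distribute & over |]
≡ (~x2 & x1 & x4) | (x3 & x4)   [simplify]

(~x2 & x1 & x4) | (x3 & x4)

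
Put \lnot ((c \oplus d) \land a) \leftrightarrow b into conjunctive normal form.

(c \lor d \lor b) \land (\lnot c \lor \lnot d \lor b) \land (a \lor b) \land (\lnot b \lor \lnot c \lor d \lor \lnot a) \land (\lnot b \lor \lnot d \lor c \lor \lnot a)

\lnot ((c \oplus d) \land a) \leftrightarrow b
⇔ (\lnot ((c \oplus d) \land a) \to b) \land (b \to \lnot ((c \oplus d) \land a))   (eliminate \leftrightarrow)
⇔ (\lnot \lnot ((c \oplus d) \land a) \lor b) \land (b \to \lnot ((c \oplus d) \land a))   (eliminate \to)
⇔ (\lnot \lnot ((c \lor d) \land \lnot (c \land d) \land a) \lor b) \land (b \to \lnot ((c \oplus d) \land a))   (expand \oplus)
⇔ (\lnot \lnot ((c \lor d) \land \lnot (c \land d) \land a) \lor b) \land (\lnot b \lor \lnot ((c \oplus d) \land a))   (eliminate \to)
⇔ (\lnot \lnot ((c \lor d) \land \lnot (c \land d) \land a) \lor b) \land (\lnot b \lor \lnot ((c \lor d) \land \lnot (c \land d) \land a))   (expand \oplus)
⇔ (((c \lor d) \land \lnot (c \land d) \land a) \lor b) \land (\lnot b \lor \lnot ((c \lor d) \land \lnot (c \land d) \land a))   (double negation)
⇔ (((c \lor d) \land (\lnot c \lor \lnot d) \land a) \lor b) \land (\lnot b \lor \lnot ((c \lor d) \land \lnot (c \land d) \land a))   (De Morgan)
⇔ (((c \lor d) \land (\lnot c \lor \lnot d) \land a) \lor b) \land (\lnot b \lor \lnot (c \lor d) \lor \lnot \lnot (c \land d) \lor \lnot a)   (De Morgan)
⇔ (((c \lor d) \land (\lnot c \lor \lnot d) \land a) \lor b) \land (\lnot b \lor (\lnot c \land \lnot d) \lor \lnot \lnot (c \land d) \lor \lnot a)   (De Morgan)
⇔ (((c \lor d) \land (\lnot c \lor \lnot d) \land a) \lor b) \land (\lnot b \lor (\lnot c \land \lnot d) \lor (c \land d) \lor \lnot a)   (double negation)
⇔ (c \lor d \lor b) \land (\lnot c \lor \lnot d \lor b) \land (a \lor b) \land (\lnot b \lor \lnot c \lor c \lor \lnot a) \land (\lnot b \lor \lnot c \lor d \lor \lnot a) \land (\lnot b \lor \lnot d \lor c \lor \lnot a) \land (\lnot b \lor \lnot d \lor d \lor \lnot a)   (distribute \lor over \land)
⇔ (c \lor d \lor b) \land (\lnot c \lor \lnot d \lor b) \land (a \lor b) \land (\lnot b \lor \lnot c \lor d \lor \lnot a) \land (\lnot b \lor \lnot d \lor c \lor \lnot a)   (simplify)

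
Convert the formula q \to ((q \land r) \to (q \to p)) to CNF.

\lnot q \lor \lnot r \lor p

q \to ((q \land r) \to (q \to p))
≡ \lnot q \lor ((q \land r) \to (q \to p))   — eliminate \to
≡ \lnot q \lor \lnot (q \land r) \lor (q \to p)   — eliminate \to
≡ \lnot q \lor \lnot (q \land r) \lor \lnot q \lor p   — eliminate \to
≡ \lnot q \lor \lnot q \lor \lnot r \lor \lnot q \lor p   — De Morgan
≡ \lnot q \lor \lnot r \lor p   — simplify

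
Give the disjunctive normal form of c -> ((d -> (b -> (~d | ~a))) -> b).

~c | b

c -> ((d -> (b -> (~d | ~a))) -> b)
≡ ~c | ((d -> (b -> (~d | ~a))) -> b)
≡ ~c | ~(d -> (b -> (~d | ~a))) | b
≡ ~c | ~(~d | (b -> (~d | ~a))) | b
≡ ~c | ~(~d | ~b | ~d | ~a) | b
≡ ~c | (~~d & ~~b & ~~d & ~~a) | b
≡ ~c | (d & ~~b & ~~d & ~~a) | b
≡ ~c | (d & b & ~~d & ~~a) | b
≡ ~c | (d & b & d & ~~a) | b
≡ ~c | (d & b & d & a) | b
≡ ~c | b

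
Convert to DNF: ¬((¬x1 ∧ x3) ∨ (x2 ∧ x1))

¬((¬x1 ∧ x3) ∨ (x2 ∧ x1))
⇔ ¬(¬x1 ∧ x3) ∧ ¬(x2 ∧ x1)   [De Morgan]
⇔ (¬¬x1 ∨ ¬x3) ∧ ¬(x2 ∧ x1)   [De Morgan]
⇔ (x1 ∨ ¬x3) ∧ ¬(x2 ∧ x1)   [double negation]
⇔ (x1 ∨ ¬x3) ∧ (¬x2 ∨ ¬x1)   [De Morgan]
⇔ (x1 ∧ ¬x2) ∨ (x1 ∧ ¬x1) ∨ (¬x3 ∧ ¬x2) ∨ (¬x3 ∧ ¬x1)   [distribute ∧ over ∨]
⇔ (x1 ∧ ¬x2) ∨ (¬x3 ∧ ¬x2) ∨ (¬x3 ∧ ¬x1)   [simplify]

(x1 ∧ ¬x2) ∨ (¬x3 ∧ ¬x2) ∨ (¬x3 ∧ ¬x1)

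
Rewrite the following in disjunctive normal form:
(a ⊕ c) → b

(¬a ∧ ¬c) ∨ (c ∧ a) ∨ b

(a ⊕ c) → b
⇔ ¬(a ⊕ c) ∨ b   [eliminate →]
⇔ ¬((a ∧ ¬c) ∨ (¬a ∧ c)) ∨ b   [expand ⊕]
⇔ (¬(a ∧ ¬c) ∧ ¬(¬a ∧ c)) ∨ b   [De Morgan]
⇔ ((¬a ∨ ¬¬c) ∧ ¬(¬a ∧ c)) ∨ b   [De Morgan]
⇔ ((¬a ∨ c) ∧ ¬(¬a ∧ c)) ∨ b   [double negation]
⇔ ((¬a ∨ c) ∧ (¬¬a ∨ ¬c)) ∨ b   [De Morgan]
⇔ ((¬a ∨ c) ∧ (a ∨ ¬c)) ∨ b   [double negation]
⇔ (¬a ∧ a) ∨ (¬a ∧ ¬c) ∨ (c ∧ a) ∨ (c ∧ ¬c) ∨ b   [distribute ∧ over ∨]
⇔ (¬a ∧ ¬c) ∨ (c ∧ a) ∨ b   [simplify]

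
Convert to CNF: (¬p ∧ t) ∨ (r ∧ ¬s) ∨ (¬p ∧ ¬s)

(¬p ∧ t) ∨ (r ∧ ¬s) ∨ (¬p ∧ ¬s)
≡ (¬p ∨ r ∨ ¬p) ∧ (¬p ∨ r ∨ ¬s) ∧ (¬p ∨ ¬s ∨ ¬p) ∧ (¬p ∨ ¬s ∨ ¬s) ∧ (t ∨ r ∨ ¬p) ∧ (t ∨ r ∨ ¬s) ∧ (t ∨ ¬s ∨ ¬p) ∧ (t ∨ ¬s ∨ ¬s)   — distribute ∨ over ∧
≡ (¬p ∨ r) ∧ (¬p ∨ ¬s) ∧ (t ∨ ¬s)   — simplify

(¬p ∨ r) ∧ (¬p ∨ ¬s) ∧ (t ∨ ¬s)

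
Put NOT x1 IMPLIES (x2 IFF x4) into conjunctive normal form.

(x1 OR NOT x2 OR x4) AND (x1 OR NOT x4 OR x2)

NOT x1 IMPLIES (x2 IFF x4)
≡ NOT NOT x1 OR (x2 IFF x4)   (eliminate IMPLIES)
≡ NOT NOT x1 OR ((x2 IMPLIES x4) AND (x4 IMPLIES x2))   (eliminate IFF)
≡ NOT NOT x1 OR ((NOT x2 OR x4) AND (x4 IMPLIES x2))   (eliminate IMPLIES)
≡ NOT NOT x1 OR ((NOT x2 OR x4) AND (NOT x4 OR x2))   (eliminate IMPLIES)
≡ x1 OR ((NOT x2 OR x4) AND (NOT x4 OR x2))   (double negation)
≡ (x1 OR NOT x2 OR x4) AND (x1 OR NOT x4 OR x2)   (distribute OR over AND)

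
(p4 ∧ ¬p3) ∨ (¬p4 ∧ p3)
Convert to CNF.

(p4 ∨ p3) ∧ (¬p3 ∨ ¬p4)

(p4 ∧ ¬p3) ∨ (¬p4 ∧ p3)
= (p4 ∨ ¬p4) ∧ (p4 ∨ p3) ∧ (¬p3 ∨ ¬p4) ∧ (¬p3 ∨ p3)   [distribute ∨ over ∧]
= (p4 ∨ p3) ∧ (¬p3 ∨ ¬p4)   [simplify]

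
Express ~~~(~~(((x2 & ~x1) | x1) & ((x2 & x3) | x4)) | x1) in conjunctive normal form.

~~~(~~(((x2 & ~x1) | x1) & ((x2 & x3) | x4)) | x1)
≡ ~(~~(((x2 & ~x1) | x1) & ((x2 & x3) | x4)) | x1)   — double negation
≡ ~~~(((x2 & ~x1) | x1) & ((x2 & x3) | x4)) & ~x1   — De Morgan
≡ ~(((x2 & ~x1) | x1) & ((x2 & x3) | x4)) & ~x1   — double negation
≡ (~((x2 & ~x1) | x1) | ~((x2 & x3) | x4)) & ~x1   — De Morgan
≡ ((~(x2 & ~x1) & ~x1) | ~((x2 & x3) | x4)) & ~x1   — De Morgan
≡ (((~x2 | ~~x1) & ~x1) | ~((x2 & x3) | x4)) & ~x1   — De Morgan
≡ (((~x2 | x1) & ~x1) | ~((x2 & x3) | x4)) & ~x1   — double negation
≡ (((~x2 | x1) & ~x1) | (~(x2 & x3) & ~x4)) & ~x1   — De Morgan
≡ (((~x2 | x1) & ~x1) | ((~x2 | ~x3) & ~x4)) & ~x1   — De Morgan
≡ (~x2 | x1 | ~x2 | ~x3) & (~x2 | x1 | ~x4) & (~x1 | ~x2 | ~x3) & (~x1 | ~x4) & ~x1   — distribute | over &
≡ (~x2 | x1 | ~x3) & (~x2 | x1 | ~x4) & ~x1   — simplify

(~x2 | x1 | ~x3) & (~x2 | x1 | ~x4) & ~x1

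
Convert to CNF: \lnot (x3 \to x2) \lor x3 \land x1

x3 \land (\lnot x2 \lor x1)

\lnot (x3 \to x2) \lor x3 \land x1
≡ \lnot (\lnot x3 \lor x2) \lor x3 \land x1   — eliminate \to
≡ \lnot \lnot x3 \land \lnot x2 \lor x3 \land x1   — De Morgan
≡ x3 \land \lnot x2 \lor x3 \land x1   — double negation
≡ (x3 \lor x3) \land (x3 \lor x1) \land (\lnot x2 \lor x3) \land (\lnot x2 \lor x1)   — distribute \lor over \land
≡ x3 \land (\lnot x2 \lor x1)   — simplify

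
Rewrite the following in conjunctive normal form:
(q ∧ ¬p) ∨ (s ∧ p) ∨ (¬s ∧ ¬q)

(q ∨ p ∨ ¬s) ∧ (¬p ∨ s ∨ ¬q)

(q ∧ ¬p) ∨ (s ∧ p) ∨ (¬s ∧ ¬q)
= (q ∨ s ∨ ¬s) ∧ (q ∨ s ∨ ¬q) ∧ (q ∨ p ∨ ¬s) ∧ (q ∨ p ∨ ¬q) ∧ (¬p ∨ s ∨ ¬s) ∧ (¬p ∨ s ∨ ¬q) ∧ (¬p ∨ p ∨ ¬s) ∧ (¬p ∨ p ∨ ¬q)   — distribute ∨ over ∧
= (q ∨ p ∨ ¬s) ∧ (¬p ∨ s ∨ ¬q)   — simplify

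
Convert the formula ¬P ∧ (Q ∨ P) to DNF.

¬P ∧ (Q ∨ P)
= (¬P ∧ Q) ∨ (¬P ∧ P)   [distribute ∧ over ∨]
= ¬P ∧ Q   [simplify]

¬P ∧ Q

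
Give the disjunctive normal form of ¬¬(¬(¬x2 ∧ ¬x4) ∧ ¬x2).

¬¬(¬(¬x2 ∧ ¬x4) ∧ ¬x2)
≡ ¬(¬x2 ∧ ¬x4) ∧ ¬x2   — double negation
≡ (¬¬x2 ∨ ¬¬x4) ∧ ¬x2   — De Morgan
≡ (x2 ∨ ¬¬x4) ∧ ¬x2   — double negation
≡ (x2 ∨ x4) ∧ ¬x2   — double negation
≡ (x2 ∧ ¬x2) ∨ (x4 ∧ ¬x2)   — distribute ∧ over ∨
≡ x4 ∧ ¬x2   — simplify

x4 ∧ ¬x2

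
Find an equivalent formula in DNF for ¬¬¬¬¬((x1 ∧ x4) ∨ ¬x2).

(¬x1 ∧ x2) ∨ (¬x4 ∧ x2)

¬¬¬¬¬((x1 ∧ x4) ∨ ¬x2)
≡ ¬¬¬((x1 ∧ x4) ∨ ¬x2)   [double negation]
≡ ¬((x1 ∧ x4) ∨ ¬x2)   [double negation]
≡ ¬(x1 ∧ x4) ∧ ¬¬x2   [De Morgan]
≡ (¬x1 ∨ ¬x4) ∧ ¬¬x2   [De Morgan]
≡ (¬x1 ∨ ¬x4) ∧ x2   [double negation]
≡ (¬x1 ∧ x2) ∨ (¬x4 ∧ x2)   [distribute ∧ over ∨]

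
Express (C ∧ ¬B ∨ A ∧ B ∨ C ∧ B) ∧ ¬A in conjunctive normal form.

(C ∨ A) ∧ (C ∨ B) ∧ ¬A

(C ∧ ¬B ∨ A ∧ B ∨ C ∧ B) ∧ ¬A
≡ (C ∨ A ∨ C) ∧ (C ∨ A ∨ B) ∧ (C ∨ B ∨ C) ∧ (C ∨ B ∨ B) ∧ (¬B ∨ A ∨ C) ∧ (¬B ∨ A ∨ B) ∧ (¬B ∨ B ∨ C) ∧ (¬B ∨ B ∨ B) ∧ ¬A   [distribute ∨ over ∧]
≡ (C ∨ A) ∧ (C ∨ B) ∧ ¬A   [simplify]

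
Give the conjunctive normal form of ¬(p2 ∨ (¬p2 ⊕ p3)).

¬(p2 ∨ (¬p2 ⊕ p3))
⇔ ¬(p2 ∨ ((¬p2 ∨ p3) ∧ ¬(¬p2 ∧ p3)))   [expand ⊕]
⇔ ¬p2 ∧ ¬((¬p2 ∨ p3) ∧ ¬(¬p2 ∧ p3))   [De Morgan]
⇔ ¬p2 ∧ (¬(¬p2 ∨ p3) ∨ ¬¬(¬p2 ∧ p3))   [De Morgan]
⇔ ¬p2 ∧ ((¬¬p2 ∧ ¬p3) ∨ ¬¬(¬p2 ∧ p3))   [De Morgan]
⇔ ¬p2 ∧ ((p2 ∧ ¬p3) ∨ ¬¬(¬p2 ∧ p3))   [double negation]
⇔ ¬p2 ∧ ((p2 ∧ ¬p3) ∨ (¬p2 ∧ p3))   [double negation]
⇔ ¬p2 ∧ (p2 ∨ ¬p2) ∧ (p2 ∨ p3) ∧ (¬p3 ∨ ¬p2) ∧ (¬p3 ∨ p3)   [distribute ∨ over ∧]
⇔ ¬p2 ∧ (p2 ∨ p3)   [simplify]

¬p2 ∧ (p2 ∨ p3)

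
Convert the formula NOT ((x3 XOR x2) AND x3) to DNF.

(x2 AND x3) OR NOT x3

NOT ((x3 XOR x2) AND x3)
≡ NOT (((x3 AND NOT x2) OR (NOT x3 AND x2)) AND x3)   — expand XOR
≡ NOT ((x3 AND NOT x2) OR (NOT x3 AND x2)) OR NOT x3   — De Morgan
≡ (NOT (x3 AND NOT x2) AND NOT (NOT x3 AND x2)) OR NOT x3   — De Morgan
≡ ((NOT x3 OR NOT NOT x2) AND NOT (NOT x3 AND x2)) OR NOT x3   — De Morgan
≡ ((NOT x3 OR x2) AND NOT (NOT x3 AND x2)) OR NOT x3   — double negation
≡ ((NOT x3 OR x2) AND (NOT NOT x3 OR NOT x2)) OR NOT x3   — De Morgan
≡ ((NOT x3 OR x2) AND (x3 OR NOT x2)) OR NOT x3   — double negation
≡ (NOT x3 AND x3) OR (NOT x3 AND NOT x2) OR (x2 AND x3) OR (x2 AND NOT x2) OR NOT x3   — distribute AND over OR
≡ (x2 AND x3) OR NOT x3   — simplify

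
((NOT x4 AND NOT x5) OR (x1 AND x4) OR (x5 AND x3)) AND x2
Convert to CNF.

(NOT x4 OR x1 OR x5) AND (NOT x4 OR x1 OR x3) AND (NOT x5 OR x1 OR x3) AND (NOT x5 OR x4 OR x3) AND x2

((NOT x4 AND NOT x5) OR (x1 AND x4) OR (x5 AND x3)) AND x2
⇔ (NOT x4 OR x1 OR x5) AND (NOT x4 OR x1 OR x3) AND (NOT x4 OR x4 OR x5) AND (NOT x4 OR x4 OR x3) AND (NOT x5 OR x1 OR x5) AND (NOT x5 OR x1 OR x3) AND (NOT x5 OR x4 OR x5) AND (NOT x5 OR x4 OR x3) AND x2   — distribute OR over AND
⇔ (NOT x4 OR x1 OR x5) AND (NOT x4 OR x1 OR x3) AND (NOT x5 OR x1 OR x3) AND (NOT x5 OR x4 OR x3) AND x2   — simplify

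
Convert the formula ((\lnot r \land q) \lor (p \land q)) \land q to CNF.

((\lnot r \land q) \lor (p \land q)) \land q
⇔ (\lnot r \lor p) \land (\lnot r \lor q) \land (q \lor p) \land (q \lor q) \land q   (distribute \lor over \land)
⇔ (\lnot r \lor p) \land q   (simplify)

(\lnot r \lor p) \land q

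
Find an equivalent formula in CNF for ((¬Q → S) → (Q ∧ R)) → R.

((¬Q → S) → (Q ∧ R)) → R
= ¬((¬Q → S) → (Q ∧ R)) ∨ R   — eliminate →
= ¬(¬(¬Q → S) ∨ (Q ∧ R)) ∨ R   — eliminate →
= ¬(¬(¬¬Q ∨ S) ∨ (Q ∧ R)) ∨ R   — eliminate →
= (¬¬(¬¬Q ∨ S) ∧ ¬(Q ∧ R)) ∨ R   — De Morgan
= ((¬¬Q ∨ S) ∧ ¬(Q ∧ R)) ∨ R   — double negation
= ((Q ∨ S) ∧ ¬(Q ∧ R)) ∨ R   — double negation
= ((Q ∨ S) ∧ (¬Q ∨ ¬R)) ∨ R   — De Morgan
= (Q ∨ S ∨ R) ∧ (¬Q ∨ ¬R ∨ R)   — distribute ∨ over ∧
= Q ∨ S ∨ R   — simplify

Q ∨ S ∨ R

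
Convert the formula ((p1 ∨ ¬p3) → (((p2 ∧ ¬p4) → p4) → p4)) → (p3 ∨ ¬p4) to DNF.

((p1 ∨ ¬p3) → (((p2 ∧ ¬p4) → p4) → p4)) → (p3 ∨ ¬p4)
⇔ ¬((p1 ∨ ¬p3) → (((p2 ∧ ¬p4) → p4) → p4)) ∨ p3 ∨ ¬p4   [eliminate →]
⇔ ¬(¬(p1 ∨ ¬p3) ∨ (((p2 ∧ ¬p4) → p4) → p4)) ∨ p3 ∨ ¬p4   [eliminate →]
⇔ ¬(¬(p1 ∨ ¬p3) ∨ ¬((p2 ∧ ¬p4) → p4) ∨ p4) ∨ p3 ∨ ¬p4   [eliminate →]
⇔ ¬(¬(p1 ∨ ¬p3) ∨ ¬(¬(p2 ∧ ¬p4) ∨ p4) ∨ p4) ∨ p3 ∨ ¬p4   [eliminate →]
⇔ (¬¬(p1 ∨ ¬p3) ∧ ¬¬(¬(p2 ∧ ¬p4) ∨ p4) ∧ ¬p4) ∨ p3 ∨ ¬p4   [De Morgan]
⇔ ((p1 ∨ ¬p3) ∧ ¬¬(¬(p2 ∧ ¬p4) ∨ p4) ∧ ¬p4) ∨ p3 ∨ ¬p4   [double negation]
⇔ ((p1 ∨ ¬p3) ∧ (¬(p2 ∧ ¬p4) ∨ p4) ∧ ¬p4) ∨ p3 ∨ ¬p4   [double negation]
⇔ ((p1 ∨ ¬p3) ∧ (¬p2 ∨ ¬¬p4 ∨ p4) ∧ ¬p4) ∨ p3 ∨ ¬p4   [De Morgan]
⇔ ((p1 ∨ ¬p3) ∧ (¬p2 ∨ p4 ∨ p4) ∧ ¬p4) ∨ p3 ∨ ¬p4   [double negation]
⇔ (p1 ∧ ¬p2 ∧ ¬p4) ∨ (p1 ∧ p4 ∧ ¬p4) ∨ (p1 ∧ p4 ∧ ¬p4) ∨ (¬p3 ∧ ¬p2 ∧ ¬p4) ∨ (¬p3 ∧ p4 ∧ ¬p4) ∨ (¬p3 ∧ p4 ∧ ¬p4) ∨ p3 ∨ ¬p4   [distribute ∧ over ∨]
⇔ p3 ∨ ¬p4   [simplify]

p3 ∨ ¬p4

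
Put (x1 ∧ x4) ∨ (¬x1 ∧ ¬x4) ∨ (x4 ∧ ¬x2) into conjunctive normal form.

(x1 ∨ ¬x4 ∨ ¬x2) ∧ (x4 ∨ ¬x1)

(x1 ∧ x4) ∨ (¬x1 ∧ ¬x4) ∨ (x4 ∧ ¬x2)
≡ (x1 ∨ ¬x1 ∨ x4) ∧ (x1 ∨ ¬x1 ∨ ¬x2) ∧ (x1 ∨ ¬x4 ∨ x4) ∧ (x1 ∨ ¬x4 ∨ ¬x2) ∧ (x4 ∨ ¬x1 ∨ x4) ∧ (x4 ∨ ¬x1 ∨ ¬x2) ∧ (x4 ∨ ¬x4 ∨ x4) ∧ (x4 ∨ ¬x4 ∨ ¬x2)   — distribute ∨ over ∧
≡ (x1 ∨ ¬x4 ∨ ¬x2) ∧ (x4 ∨ ¬x1)   — simplify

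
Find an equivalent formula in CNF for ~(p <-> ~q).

~(p <-> ~q)
= ~((p -> ~q) & (~q -> p))   [eliminate <->]
= ~((~p | ~q) & (~q -> p))   [eliminate ->]
= ~((~p | ~q) & (~~q | p))   [eliminate ->]
= ~(~p | ~q) | ~(~~q | p)   [De Morgan]
= (~~p & ~~q) | ~(~~q | p)   [De Morgan]
= (p & ~~q) | ~(~~q | p)   [double negation]
= (p & q) | ~(~~q | p)   [double negation]
= (p & q) | (~~~q & ~p)   [De Morgan]
= (p & q) | (~q & ~p)   [double negation]
= (p | ~q) & (p | ~p) & (q | ~q) & (q | ~p)   [distribute | over &]
= (p | ~q) & (q | ~p)   [simplify]

(p | ~q) & (q | ~p)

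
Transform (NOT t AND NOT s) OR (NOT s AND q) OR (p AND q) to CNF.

(NOT t AND NOT s) OR (NOT s AND q) OR (p AND q)
≡ (NOT t OR NOT s OR p) AND (NOT t OR NOT s OR q) AND (NOT t OR q OR p) AND (NOT t OR q OR q) AND (NOT s OR NOT s OR p) AND (NOT s OR NOT s OR q) AND (NOT s OR q OR p) AND (NOT s OR q OR q)
≡ (NOT t OR q) AND (NOT s OR p) AND (NOT s OR q)

(NOT t OR q) AND (NOT s OR p) AND (NOT s OR q)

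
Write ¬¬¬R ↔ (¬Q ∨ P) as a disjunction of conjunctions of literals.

(R ∧ Q ∧ ¬P) ∨ (¬Q ∧ ¬R) ∨ (P ∧ ¬R)

¬¬¬R ↔ (¬Q ∨ P)
⇔ (¬¬¬R → (¬Q ∨ P)) ∧ ((¬Q ∨ P) → ¬¬¬R)
⇔ (¬¬¬¬R ∨ ¬Q ∨ P) ∧ ((¬Q ∨ P) → ¬¬¬R)
⇔ (¬¬¬¬R ∨ ¬Q ∨ P) ∧ (¬(¬Q ∨ P) ∨ ¬¬¬R)
⇔ (¬¬R ∨ ¬Q ∨ P) ∧ (¬(¬Q ∨ P) ∨ ¬¬¬R)
⇔ (R ∨ ¬Q ∨ P) ∧ (¬(¬Q ∨ P) ∨ ¬¬¬R)
⇔ (R ∨ ¬Q ∨ P) ∧ ((¬¬Q ∧ ¬P) ∨ ¬¬¬R)
⇔ (R ∨ ¬Q ∨ P) ∧ ((Q ∧ ¬P) ∨ ¬¬¬R)
⇔ (R ∨ ¬Q ∨ P) ∧ ((Q ∧ ¬P) ∨ ¬R)
⇔ (R ∧ Q ∧ ¬P) ∨ (R ∧ ¬R) ∨ (¬Q ∧ Q ∧ ¬P) ∨ (¬Q ∧ ¬R) ∨ (P ∧ Q ∧ ¬P) ∨ (P ∧ ¬R)
⇔ (R ∧ Q ∧ ¬P) ∨ (¬Q ∧ ¬R) ∨ (P ∧ ¬R)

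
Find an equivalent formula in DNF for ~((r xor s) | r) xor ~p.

~((r xor s) | r) xor ~p
≡ (~((r xor s) | r) & ~~p) | (~~((r xor s) | r) & ~p)
≡ (~((r & ~s) | (~r & s) | r) & ~~p) | (~~((r xor s) | r) & ~p)
≡ (~((r & ~s) | (~r & s) | r) & ~~p) | (~~((r & ~s) | (~r & s) | r) & ~p)
≡ (~(r & ~s) & ~(~r & s) & ~r & ~~p) | (~~((r & ~s) | (~r & s) | r) & ~p)
≡ ((~r | ~~s) & ~(~r & s) & ~r & ~~p) | (~~((r & ~s) | (~r & s) | r) & ~p)
≡ ((~r | s) & ~(~r & s) & ~r & ~~p) | (~~((r & ~s) | (~r & s) | r) & ~p)
≡ ((~r | s) & (~~r | ~s) & ~r & ~~p) | (~~((r & ~s) | (~r & s) | r) & ~p)
≡ ((~r | s) & (r | ~s) & ~r & ~~p) | (~~((r & ~s) | (~r & s) | r) & ~p)
≡ ((~r | s) & (r | ~s) & ~r & p) | (~~((r & ~s) | (~r & s) | r) & ~p)
≡ ((~r | s) & (r | ~s) & ~r & p) | (((r & ~s) | (~r & s) | r) & ~p)
≡ (~r & r & ~r & p) | (~r & ~s & ~r & p) | (s & r & ~r & p) | (s & ~s & ~r & p) | (r & ~s & ~p) | (~r & s & ~p) | (r & ~p)
≡ (~r & ~s & p) | (~r & s & ~p) | (r & ~p)

(~r & ~s & p) | (~r & s & ~p) | (r & ~p)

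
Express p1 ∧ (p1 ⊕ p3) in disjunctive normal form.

p1 ∧ ¬p3

p1 ∧ (p1 ⊕ p3)
≡ p1 ∧ ((p1 ∧ ¬p3) ∨ (¬p1 ∧ p3))   — expand ⊕
≡ (p1 ∧ p1 ∧ ¬p3) ∨ (p1 ∧ ¬p1 ∧ p3)   — distribute ∧ over ∨
≡ p1 ∧ ¬p3   — simplify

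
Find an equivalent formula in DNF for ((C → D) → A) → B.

((C → D) → A) → B
= ¬((C → D) → A) ∨ B
= ¬(¬(C → D) ∨ A) ∨ B
= ¬(¬(¬C ∨ D) ∨ A) ∨ B
= (¬¬(¬C ∨ D) ∧ ¬A) ∨ B
= ((¬C ∨ D) ∧ ¬A) ∨ B
= (¬C ∧ ¬A) ∨ (D ∧ ¬A) ∨ B

(¬C ∧ ¬A) ∨ (D ∧ ¬A) ∨ B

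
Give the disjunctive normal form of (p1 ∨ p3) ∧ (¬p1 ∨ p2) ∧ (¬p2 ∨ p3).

(p3 ∧ ¬p1) ∨ (p3 ∧ p2)

(p1 ∨ p3) ∧ (¬p1 ∨ p2) ∧ (¬p2 ∨ p3)
≡ (p1 ∧ ¬p1 ∧ ¬p2) ∨ (p1 ∧ ¬p1 ∧ p3) ∨ (p1 ∧ p2 ∧ ¬p2) ∨ (p1 ∧ p2 ∧ p3) ∨ (p3 ∧ ¬p1 ∧ ¬p2) ∨ (p3 ∧ ¬p1 ∧ p3) ∨ (p3 ∧ p2 ∧ ¬p2) ∨ (p3 ∧ p2 ∧ p3)   (distribute ∧ over ∨)
≡ (p3 ∧ ¬p1) ∨ (p3 ∧ p2)   (simplify)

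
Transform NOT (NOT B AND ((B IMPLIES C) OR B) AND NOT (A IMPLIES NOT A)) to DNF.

NOT (NOT B AND ((B IMPLIES C) OR B) AND NOT (A IMPLIES NOT A))
= NOT (NOT B AND (NOT B OR C OR B) AND NOT (A IMPLIES NOT A))   [eliminate IMPLIES]
= NOT (NOT B AND (NOT B OR C OR B) AND NOT (NOT A OR NOT A))   [eliminate IMPLIES]
= NOT NOT B OR NOT (NOT B OR C OR B) OR NOT NOT (NOT A OR NOT A)   [De Morgan]
= B OR NOT (NOT B OR C OR B) OR NOT NOT (NOT A OR NOT A)   [double negation]
= B OR (NOT NOT B AND NOT C AND NOT B) OR NOT NOT (NOT A OR NOT A)   [De Morgan]
= B OR (B AND NOT C AND NOT B) OR NOT NOT (NOT A OR NOT A)   [double negation]
= B OR (B AND NOT C AND NOT B) OR NOT A OR NOT A   [double negation]
= B OR NOT A   [simplify]

B OR NOT A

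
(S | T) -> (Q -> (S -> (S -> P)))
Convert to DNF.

(S | T) -> (Q -> (S -> (S -> P)))
≡ ~(S | T) | (Q -> (S -> (S -> P)))   — eliminate ->
≡ ~(S | T) | ~Q | (S -> (S -> P))   — eliminate ->
≡ ~(S | T) | ~Q | ~S | (S -> P)   — eliminate ->
≡ ~(S | T) | ~Q | ~S | ~S | P   — eliminate ->
≡ (~S & ~T) | ~Q | ~S | ~S | P   — De Morgan
≡ ~Q | ~S | P   — simplify

~Q | ~S | P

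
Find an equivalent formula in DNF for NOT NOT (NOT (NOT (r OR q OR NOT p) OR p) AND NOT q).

NOT NOT (NOT (NOT (r OR q OR NOT p) OR p) AND NOT q)
⇔ NOT (NOT (r OR q OR NOT p) OR p) AND NOT q   (double negation)
⇔ NOT NOT (r OR q OR NOT p) AND NOT p AND NOT q   (De Morgan)
⇔ (r OR q OR NOT p) AND NOT p AND NOT q   (double negation)
⇔ (r AND NOT p AND NOT q) OR (q AND NOT p AND NOT q) OR (NOT p AND NOT p AND NOT q)   (distribute AND over OR)
⇔ NOT p AND NOT q   (simplify)

NOT p AND NOT q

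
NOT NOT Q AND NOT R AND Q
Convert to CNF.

NOT NOT Q AND NOT R AND Q
≡ Q AND NOT R AND Q   — double negation
≡ Q AND NOT R   — simplify

Q AND NOT R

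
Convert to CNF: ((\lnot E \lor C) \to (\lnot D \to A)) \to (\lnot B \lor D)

((\lnot E \lor C) \to (\lnot D \to A)) \to (\lnot B \lor D)
≡ \lnot ((\lnot E \lor C) \to (\lnot D \to A)) \lor \lnot B \lor D   [eliminate \to]
≡ \lnot (\lnot (\lnot E \lor C) \lor (\lnot D \to A)) \lor \lnot B \lor D   [eliminate \to]
≡ \lnot (\lnot (\lnot E \lor C) \lor \lnot \lnot D \lor A) \lor \lnot B \lor D   [eliminate \to]
≡ (\lnot \lnot (\lnot E \lor C) \land \lnot \lnot \lnot D \land \lnot A) \lor \lnot B \lor D   [De Morgan]
≡ ((\lnot E \lor C) \land \lnot \lnot \lnot D \land \lnot A) \lor \lnot B \lor D   [double negation]
≡ ((\lnot E \lor C) \land \lnot D \land \lnot A) \lor \lnot B \lor D   [double negation]
≡ (\lnot E \lor C \lor \lnot B \lor D) \land (\lnot D \lor \lnot B \lor D) \land (\lnot A \lor \lnot B \lor D)   [distribute \lor over \land]
≡ (\lnot E \lor C \lor \lnot B \lor D) \land (\lnot A \lor \lnot B \lor D)   [simplify]

(\lnot E \lor C \lor \lnot B \lor D) \land (\lnot A \lor \lnot B \lor D)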